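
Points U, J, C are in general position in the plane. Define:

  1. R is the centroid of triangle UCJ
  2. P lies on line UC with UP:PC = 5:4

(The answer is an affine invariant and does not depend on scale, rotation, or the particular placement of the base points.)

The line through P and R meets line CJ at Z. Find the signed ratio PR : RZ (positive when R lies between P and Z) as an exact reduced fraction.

PR:RZ = 1/3

Work in coordinates with U = (0, 0), J = (1, 0), C = (0, 1).
1. R is the centroid of triangle UCJ ⇒ R = (1/3, 1/3)
2. P lies on line UC with UP:PC = 5:4 ⇒ P = (0, 5/9)
line PR meets CJ at Z = (4/3, -1/3)
R = P + t·(Z−P) with t = 1/4, so PR:RZ = 1/4:3/4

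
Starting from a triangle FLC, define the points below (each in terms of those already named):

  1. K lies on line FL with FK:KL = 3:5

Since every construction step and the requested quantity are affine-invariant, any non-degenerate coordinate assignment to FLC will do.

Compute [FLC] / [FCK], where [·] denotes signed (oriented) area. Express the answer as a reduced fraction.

[FLC]:[FCK] = -8/3

Set F = (0, 0), L = (1, 0), C = (0, 1); any affine frame gives the same invariant.
1. K lies on line FL with FK:KL = 3:5 ⇒ K = (3/8, 0)
2·[FLC] = 1, 2·[FCK] = -3/8
[FLC]:[FCK] = 1:-3/8 = -8/3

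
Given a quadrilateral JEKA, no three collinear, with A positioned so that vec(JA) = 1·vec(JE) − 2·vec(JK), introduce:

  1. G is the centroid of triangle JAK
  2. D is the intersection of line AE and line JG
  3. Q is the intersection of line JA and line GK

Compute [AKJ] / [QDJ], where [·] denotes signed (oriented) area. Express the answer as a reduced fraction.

[AKJ]:[QDJ] = 2

Assign J = (0, 0), E = (1, 0), K = (0, 1), A = (1, -2) — the answer is frame-independent, so this choice is without loss of generality.
1. G is the centroid of triangle JAK ⇒ G = (1/3, -1/3)
2. D is the intersection of line AE and line JG ⇒ D = (1, -1)
3. Q is the intersection of line JA and line GK ⇒ Q = (1/2, -1)
2·[AKJ] = 1, 2·[QDJ] = 1/2
[AKJ]:[QDJ] = 1:1/2 = 2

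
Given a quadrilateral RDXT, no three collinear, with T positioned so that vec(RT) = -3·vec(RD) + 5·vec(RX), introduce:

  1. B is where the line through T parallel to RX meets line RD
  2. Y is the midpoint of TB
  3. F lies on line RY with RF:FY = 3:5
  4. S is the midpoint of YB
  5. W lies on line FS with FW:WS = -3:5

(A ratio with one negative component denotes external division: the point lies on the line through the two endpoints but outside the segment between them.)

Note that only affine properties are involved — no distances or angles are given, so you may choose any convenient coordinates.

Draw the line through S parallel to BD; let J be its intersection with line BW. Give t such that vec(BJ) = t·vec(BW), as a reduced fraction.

t = 8/3

Choose coordinates R = (0, 0), D = (1, 0), X = (0, 1), T = (-3, 5).
1. B is where the line through T parallel to RX meets line RD ⇒ B = (-3, 0)
2. Y is the midpoint of TB ⇒ Y = (-3, 5/2)
3. F lies on line RY with RF:FY = 3:5 ⇒ F = (-9/8, 15/16)
4. S is the midpoint of YB ⇒ S = (-3, 5/4)
5. W lies on line FS with FW:WS = -3:5 ⇒ W = (27/16, 15/32)
through S parallel to BD: direction (4, 0); meets BW at J = (19/2, 5/4)
J = B + t·(W−B) with t = 8/3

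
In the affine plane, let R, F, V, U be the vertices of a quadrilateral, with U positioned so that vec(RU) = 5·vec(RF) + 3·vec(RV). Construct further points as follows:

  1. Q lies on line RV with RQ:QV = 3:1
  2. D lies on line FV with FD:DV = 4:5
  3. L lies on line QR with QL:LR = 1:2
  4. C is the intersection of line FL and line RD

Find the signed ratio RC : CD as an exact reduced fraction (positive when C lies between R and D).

RC:CD = 9/4

Work in coordinates with R = (0, 0), F = (1, 0), V = (0, 1), U = (5, 3).
1. Q lies on line RV with RQ:QV = 3:1 ⇒ Q = (0, 3/4)
2. D lies on line FV with FD:DV = 4:5 ⇒ D = (5/9, 4/9)
3. L lies on line QR with QL:LR = 1:2 ⇒ L = (0, 1/2)
4. C is the intersection of line FL and line RD ⇒ C = (5/13, 4/13)
C = R + t·(D−R) with t = 9/13, so RC:CD = t:(1−t) = 9/13:4/13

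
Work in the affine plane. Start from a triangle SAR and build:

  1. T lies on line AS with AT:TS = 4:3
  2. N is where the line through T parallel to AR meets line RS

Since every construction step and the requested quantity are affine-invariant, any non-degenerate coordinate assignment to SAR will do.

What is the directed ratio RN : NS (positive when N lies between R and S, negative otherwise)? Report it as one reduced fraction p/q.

RN:NS = 4/3

Choose coordinates S = (0, 0), A = (1, 0), R = (0, 1).
1. T lies on line AS with AT:TS = 4:3 ⇒ T = (3/7, 0)
2. N is where the line through T parallel to AR meets line RS ⇒ N = (0, 3/7)
N = R + t·(S−R) with t = 4/7, so RN:NS = t:(1−t) = 4/7:3/7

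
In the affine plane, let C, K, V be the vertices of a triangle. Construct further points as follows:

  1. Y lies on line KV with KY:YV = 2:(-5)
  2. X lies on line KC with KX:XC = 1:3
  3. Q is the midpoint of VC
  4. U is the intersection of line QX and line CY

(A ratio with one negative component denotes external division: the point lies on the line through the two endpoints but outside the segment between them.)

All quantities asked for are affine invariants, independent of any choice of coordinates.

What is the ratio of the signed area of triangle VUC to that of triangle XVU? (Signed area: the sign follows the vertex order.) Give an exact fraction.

[VUC]:[XVU] = 10/3

Work in coordinates with C = (0, 0), K = (1, 0), V = (0, 1).
1. Y lies on line KV with KY:YV = 2:(-5) ⇒ Y = (5/3, -2/3)
2. X lies on line KC with KX:XC = 1:3 ⇒ X = (3/4, 0)
3. Q is the midpoint of VC ⇒ Q = (0, 1/2)
4. U is the intersection of line QX and line CY ⇒ U = (15/8, -3/4)
2·[VUC] = -15/8, 2·[XVU] = -9/16
[VUC]:[XVU] = -15/8:-9/16 = 10/3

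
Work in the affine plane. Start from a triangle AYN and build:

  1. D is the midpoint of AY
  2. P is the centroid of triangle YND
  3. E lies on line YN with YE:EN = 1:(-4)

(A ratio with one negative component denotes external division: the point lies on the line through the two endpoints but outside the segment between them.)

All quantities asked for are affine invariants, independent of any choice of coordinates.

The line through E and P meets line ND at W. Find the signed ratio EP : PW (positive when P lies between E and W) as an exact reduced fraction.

Assign A = (0, 0), Y = (1, 0), N = (0, 1) — the answer is frame-independent, so this choice is without loss of generality.
1. D is the midpoint of AY ⇒ D = (1/2, 0)
2. P is the centroid of triangle YND ⇒ P = (1/2, 1/3)
3. E lies on line YN with YE:EN = 1:(-4) ⇒ E = (4/3, -1/3)
line EP meets ND at W = (2/9, 5/9)
P = E + t·(W−E) with t = 3/4, so EP:PW = 3/4:1/4

EP:PW = 3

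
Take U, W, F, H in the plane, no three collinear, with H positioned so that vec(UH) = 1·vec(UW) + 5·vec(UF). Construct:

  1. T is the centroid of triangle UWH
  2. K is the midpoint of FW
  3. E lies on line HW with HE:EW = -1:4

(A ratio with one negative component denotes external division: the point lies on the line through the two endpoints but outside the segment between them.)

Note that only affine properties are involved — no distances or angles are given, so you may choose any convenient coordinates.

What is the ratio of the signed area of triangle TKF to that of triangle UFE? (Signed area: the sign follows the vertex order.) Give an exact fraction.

[TKF]:[UFE] = 2/3

Set U = (0, 0), W = (1, 0), F = (0, 1), H = (1, 5); any affine frame gives the same invariant.
1. T is the centroid of triangle UWH ⇒ T = (2/3, 5/3)
2. K is the midpoint of FW ⇒ K = (1/2, 1/2)
3. E lies on line HW with HE:EW = -1:4 ⇒ E = (1, 20/3)
2·[TKF] = -2/3, 2·[UFE] = -1
[TKF]:[UFE] = -2/3:-1 = 2/3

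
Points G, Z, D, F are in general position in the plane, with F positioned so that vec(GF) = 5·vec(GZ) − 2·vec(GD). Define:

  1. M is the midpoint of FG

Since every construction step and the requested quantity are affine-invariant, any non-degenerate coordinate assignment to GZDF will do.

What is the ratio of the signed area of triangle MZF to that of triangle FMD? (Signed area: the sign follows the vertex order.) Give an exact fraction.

[MZF]:[FMD] = 2/5

Work in coordinates with G = (0, 0), Z = (1, 0), D = (0, 1), F = (5, -2).
1. M is the midpoint of FG ⇒ M = (5/2, -1)
2·[MZF] = -1, 2·[FMD] = -5/2
[MZF]:[FMD] = -1:-5/2 = 2/5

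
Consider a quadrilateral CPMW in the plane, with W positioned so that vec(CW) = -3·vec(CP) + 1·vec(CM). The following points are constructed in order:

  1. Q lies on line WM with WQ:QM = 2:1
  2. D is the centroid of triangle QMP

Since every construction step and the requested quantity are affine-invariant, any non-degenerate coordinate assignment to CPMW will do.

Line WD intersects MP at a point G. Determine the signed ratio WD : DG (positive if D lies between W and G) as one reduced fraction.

Assign C = (0, 0), P = (1, 0), M = (0, 1), W = (-3, 1) — the answer is frame-independent, so this choice is without loss of generality.
1. Q lies on line WM with WQ:QM = 2:1 ⇒ Q = (-1, 1)
2. D is the centroid of triangle QMP ⇒ D = (0, 2/3)
line WD meets MP at G = (3/8, 5/8)
D = W + t·(G−W) with t = 8/9, so WD:DG = 8/9:1/9

WD:DG = 8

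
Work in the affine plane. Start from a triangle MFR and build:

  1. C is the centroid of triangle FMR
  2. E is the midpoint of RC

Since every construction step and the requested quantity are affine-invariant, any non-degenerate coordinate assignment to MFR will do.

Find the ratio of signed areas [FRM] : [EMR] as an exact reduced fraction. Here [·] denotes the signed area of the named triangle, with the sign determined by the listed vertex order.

[FRM]:[EMR] = -6

Choose coordinates M = (0, 0), F = (1, 0), R = (0, 1).
1. C is the centroid of triangle FMR ⇒ C = (1/3, 1/3)
2. E is the midpoint of RC ⇒ E = (1/6, 2/3)
2·[FRM] = 1, 2·[EMR] = -1/6
[FRM]:[EMR] = 1:-1/6 = -6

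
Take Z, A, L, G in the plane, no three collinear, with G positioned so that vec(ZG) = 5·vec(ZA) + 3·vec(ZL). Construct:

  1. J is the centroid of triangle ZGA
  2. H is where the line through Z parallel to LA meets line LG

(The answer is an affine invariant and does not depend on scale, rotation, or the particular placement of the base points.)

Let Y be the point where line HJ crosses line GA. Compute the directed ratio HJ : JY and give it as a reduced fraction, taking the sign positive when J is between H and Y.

HJ:JY = 7

Choose coordinates Z = (0, 0), A = (1, 0), L = (0, 1), G = (5, 3).
1. J is the centroid of triangle ZGA ⇒ J = (2, 1)
2. H is where the line through Z parallel to LA meets line LG ⇒ H = (-5/7, 5/7)
line HJ meets GA at Y = (117/49, 51/49)
J = H + t·(Y−H) with t = 7/8, so HJ:JY = 7/8:1/8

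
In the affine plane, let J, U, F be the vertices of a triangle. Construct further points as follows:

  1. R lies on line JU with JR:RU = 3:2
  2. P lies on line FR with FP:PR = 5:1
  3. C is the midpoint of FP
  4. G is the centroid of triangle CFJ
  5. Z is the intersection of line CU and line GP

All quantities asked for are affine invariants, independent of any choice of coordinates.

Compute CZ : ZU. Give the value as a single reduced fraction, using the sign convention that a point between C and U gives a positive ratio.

CZ:ZU = -3/4

Choose coordinates J = (0, 0), U = (1, 0), F = (0, 1).
1. R lies on line JU with JR:RU = 3:2 ⇒ R = (3/5, 0)
2. P lies on line FR with FP:PR = 5:1 ⇒ P = (1/2, 1/6)
3. C is the midpoint of FP ⇒ C = (1/4, 7/12)
4. G is the centroid of triangle CFJ ⇒ G = (1/12, 19/36)
5. Z is the intersection of line CU and line GP ⇒ Z = (-2, 7/3)
Z = C + t·(U−C) with t = -3, so CZ:ZU = t:(1−t) = -3:4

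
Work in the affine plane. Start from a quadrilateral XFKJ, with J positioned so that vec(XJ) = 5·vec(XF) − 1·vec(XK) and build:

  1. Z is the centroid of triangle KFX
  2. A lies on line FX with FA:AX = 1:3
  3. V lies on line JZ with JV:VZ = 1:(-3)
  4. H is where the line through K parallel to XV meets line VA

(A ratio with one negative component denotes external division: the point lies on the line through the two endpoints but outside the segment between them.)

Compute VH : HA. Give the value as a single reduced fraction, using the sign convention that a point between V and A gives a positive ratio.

VH:HA = -88/73

Set X = (0, 0), F = (1, 0), K = (0, 1), J = (5, -1); any affine frame gives the same invariant.
1. Z is the centroid of triangle KFX ⇒ Z = (1/3, 1/3)
2. A lies on line FX with FA:AX = 1:3 ⇒ A = (3/4, 0)
3. V lies on line JZ with JV:VZ = 1:(-3) ⇒ V = (22/3, -5/3)
4. H is where the line through K parallel to XV meets line VA ⇒ H = (-1408/45, 73/9)
H = V + t·(A−V) with t = 88/15, so VH:HA = t:(1−t) = 88/15:-73/15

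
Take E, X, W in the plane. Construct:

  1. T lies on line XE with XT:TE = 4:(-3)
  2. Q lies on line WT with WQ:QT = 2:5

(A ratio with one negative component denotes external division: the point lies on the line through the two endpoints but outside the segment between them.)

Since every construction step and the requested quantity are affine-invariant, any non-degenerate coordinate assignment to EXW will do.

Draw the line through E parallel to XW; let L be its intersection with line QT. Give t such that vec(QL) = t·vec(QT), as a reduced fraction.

t = -1/20

Assign E = (0, 0), X = (1, 0), W = (0, 1) — the answer is frame-independent, so this choice is without loss of generality.
1. T lies on line XE with XT:TE = 4:(-3) ⇒ T = (-3, 0)
2. Q lies on line WT with WQ:QT = 2:5 ⇒ Q = (-6/7, 5/7)
through E parallel to XW: direction (-1, 1); meets QT at L = (-3/4, 3/4)
L = Q + t·(T−Q) with t = -1/20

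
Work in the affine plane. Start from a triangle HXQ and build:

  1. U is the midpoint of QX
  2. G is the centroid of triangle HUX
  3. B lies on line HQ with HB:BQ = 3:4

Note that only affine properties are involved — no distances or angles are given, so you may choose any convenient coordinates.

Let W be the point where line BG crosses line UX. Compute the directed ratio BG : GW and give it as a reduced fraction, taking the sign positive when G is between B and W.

BG:GW = 5/7

Work in coordinates with H = (0, 0), X = (1, 0), Q = (0, 1).
1. U is the midpoint of QX ⇒ U = (1/2, 1/2)
2. G is the centroid of triangle HUX ⇒ G = (1/2, 1/6)
3. B lies on line HQ with HB:BQ = 3:4 ⇒ B = (0, 3/7)
line BG meets UX at W = (6/5, -1/5)
G = B + t·(W−B) with t = 5/12, so BG:GW = 5/12:7/12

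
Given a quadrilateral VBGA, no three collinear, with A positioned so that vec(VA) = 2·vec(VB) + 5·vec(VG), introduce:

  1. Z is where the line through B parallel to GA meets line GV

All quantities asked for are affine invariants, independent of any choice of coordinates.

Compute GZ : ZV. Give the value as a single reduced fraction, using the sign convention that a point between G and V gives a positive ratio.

Choose coordinates V = (0, 0), B = (1, 0), G = (0, 1), A = (2, 5).
1. Z is where the line through B parallel to GA meets line GV ⇒ Z = (0, -2)
Z = G + t·(V−G) with t = 3, so GZ:ZV = t:(1−t) = 3:-2

GZ:ZV = -3/2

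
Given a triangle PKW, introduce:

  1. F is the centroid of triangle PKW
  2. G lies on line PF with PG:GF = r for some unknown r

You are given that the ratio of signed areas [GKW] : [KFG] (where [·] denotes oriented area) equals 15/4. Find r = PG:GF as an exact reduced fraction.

Work in coordinates with P = (0, 0), K = (1, 0), W = (0, 1).
1. F is the centroid of triangle PKW ⇒ F = (1/3, 1/3)
2. With PG:GF = r, write λ = r/(r+1) so G = P + λ·(F−P); G is affine-linear in λ
Every point depending on G is an affine combination of G and λ-independent points, so each such coordinate is linear in λ; the λ² term in each signed area is a multiple of (F−P)×(F−P) = 0, so 2·[GKW] and 2·[KFG] are each linear in λ. Evaluating at λ=0 and λ=1:
  2·[GKW] = -2/3·λ + 1,   2·[KFG] = -1/3·λ + 1/3
So [GKW]:[KFG] = (-2/3·λ + 1) / (-1/3·λ + 1/3). Setting this equal to 15/4:
  -2/3·λ + 1 = 15/4·(-1/3·λ + 1/3)  ⇒  λ = 3/7
Then r = λ/(1−λ) = (3/7)/(4/7) = 3/4. Check: with r = 3/4, G = (1/7, 1/7) and [GKW]:[KFG] = 15/4 as required.

r = 3/4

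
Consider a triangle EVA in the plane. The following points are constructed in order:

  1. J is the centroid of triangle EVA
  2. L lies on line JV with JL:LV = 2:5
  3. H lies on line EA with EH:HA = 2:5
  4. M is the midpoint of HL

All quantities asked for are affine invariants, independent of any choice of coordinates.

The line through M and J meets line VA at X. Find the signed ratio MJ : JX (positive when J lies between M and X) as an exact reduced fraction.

MJ:JX = 3/7

Set E = (0, 0), V = (1, 0), A = (0, 1); any affine frame gives the same invariant.
1. J is the centroid of triangle EVA ⇒ J = (1/3, 1/3)
2. L lies on line JV with JL:LV = 2:5 ⇒ L = (11/21, 5/21)
3. H lies on line EA with EH:HA = 2:5 ⇒ H = (0, 2/7)
4. M is the midpoint of HL ⇒ M = (11/42, 11/42)
line MJ meets VA at X = (1/2, 1/2)
J = M + t·(X−M) with t = 3/10, so MJ:JX = 3/10:7/10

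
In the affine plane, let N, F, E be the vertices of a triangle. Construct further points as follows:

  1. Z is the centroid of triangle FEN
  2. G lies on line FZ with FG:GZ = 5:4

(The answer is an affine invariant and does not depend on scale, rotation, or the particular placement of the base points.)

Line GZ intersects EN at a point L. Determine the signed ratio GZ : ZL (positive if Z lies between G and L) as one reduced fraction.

Choose coordinates N = (0, 0), F = (1, 0), E = (0, 1).
1. Z is the centroid of triangle FEN ⇒ Z = (1/3, 1/3)
2. G lies on line FZ with FG:GZ = 5:4 ⇒ G = (17/27, 5/27)
line GZ meets EN at L = (0, 1/2)
Z = G + t·(L−G) with t = 8/17, so GZ:ZL = 8/17:9/17

GZ:ZL = 8/9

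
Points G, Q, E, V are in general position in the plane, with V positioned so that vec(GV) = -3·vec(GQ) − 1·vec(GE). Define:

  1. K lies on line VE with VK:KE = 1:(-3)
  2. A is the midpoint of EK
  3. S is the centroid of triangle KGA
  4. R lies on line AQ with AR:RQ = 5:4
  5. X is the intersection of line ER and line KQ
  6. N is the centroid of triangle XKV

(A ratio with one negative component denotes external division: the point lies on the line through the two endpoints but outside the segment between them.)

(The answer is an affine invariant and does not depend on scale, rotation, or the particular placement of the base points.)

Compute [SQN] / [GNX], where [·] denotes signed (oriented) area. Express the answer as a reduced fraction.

Set G = (0, 0), Q = (1, 0), E = (0, 1), V = (-3, -1); any affine frame gives the same invariant.
1. K lies on line VE with VK:KE = 1:(-3) ⇒ K = (-9/2, -2)
2. A is the midpoint of EK ⇒ A = (-9/4, -1/2)
3. S is the centroid of triangle KGA ⇒ S = (-9/4, -5/6)
4. R lies on line AQ with AR:RQ = 5:4 ⇒ R = (-4/9, -2/9)
5. X is the intersection of line ER and line KQ ⇒ X = (-4/7, -4/7)
6. N is the centroid of triangle XKV ⇒ N = (-113/42, -25/21)
2·[SQN] = -50/63, 2·[GNX] = 6/7
[SQN]:[GNX] = -50/63:6/7 = -25/27

[SQN]:[GNX] = -25/27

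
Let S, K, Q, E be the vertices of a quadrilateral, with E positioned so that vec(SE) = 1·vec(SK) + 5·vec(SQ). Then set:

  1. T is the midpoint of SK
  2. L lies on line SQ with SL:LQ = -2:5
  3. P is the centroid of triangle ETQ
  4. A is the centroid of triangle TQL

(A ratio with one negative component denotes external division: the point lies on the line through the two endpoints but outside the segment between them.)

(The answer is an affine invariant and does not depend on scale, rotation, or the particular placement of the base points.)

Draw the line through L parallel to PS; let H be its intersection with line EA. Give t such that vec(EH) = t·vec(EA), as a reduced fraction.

t = 15/14

Work in coordinates with S = (0, 0), K = (1, 0), Q = (0, 1), E = (1, 5).
1. T is the midpoint of SK ⇒ T = (1/2, 0)
2. L lies on line SQ with SL:LQ = -2:5 ⇒ L = (0, -2/3)
3. P is the centroid of triangle ETQ ⇒ P = (1/2, 2)
4. A is the centroid of triangle TQL ⇒ A = (1/6, 1/9)
through L parallel to PS: direction (-1/2, -2); meets EA at H = (3/28, -5/21)
H = E + t·(A−E) with t = 15/14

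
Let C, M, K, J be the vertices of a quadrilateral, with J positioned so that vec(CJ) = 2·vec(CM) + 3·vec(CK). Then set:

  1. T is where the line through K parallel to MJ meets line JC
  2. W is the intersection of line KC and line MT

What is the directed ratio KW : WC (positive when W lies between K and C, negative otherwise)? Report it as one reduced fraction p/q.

Choose coordinates C = (0, 0), M = (1, 0), K = (0, 1), J = (2, 3).
1. T is where the line through K parallel to MJ meets line JC ⇒ T = (-2/3, -1)
2. W is the intersection of line KC and line MT ⇒ W = (0, -3/5)
W = K + t·(C−K) with t = 8/5, so KW:WC = t:(1−t) = 8/5:-3/5

KW:WC = -8/3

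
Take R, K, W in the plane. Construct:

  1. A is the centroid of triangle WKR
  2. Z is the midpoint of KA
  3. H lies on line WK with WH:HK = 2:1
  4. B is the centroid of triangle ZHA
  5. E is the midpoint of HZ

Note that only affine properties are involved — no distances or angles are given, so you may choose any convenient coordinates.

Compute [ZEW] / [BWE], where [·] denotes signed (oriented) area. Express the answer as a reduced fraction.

[ZEW]:[BWE] = -6/7

Work in coordinates with R = (0, 0), K = (1, 0), W = (0, 1).
1. A is the centroid of triangle WKR ⇒ A = (1/3, 1/3)
2. Z is the midpoint of KA ⇒ Z = (2/3, 1/6)
3. H lies on line WK with WH:HK = 2:1 ⇒ H = (2/3, 1/3)
4. B is the centroid of triangle ZHA ⇒ B = (5/9, 5/18)
5. E is the midpoint of HZ ⇒ E = (2/3, 1/4)
2·[ZEW] = 1/18, 2·[BWE] = -7/108
[ZEW]:[BWE] = 1/18:-7/108 = -6/7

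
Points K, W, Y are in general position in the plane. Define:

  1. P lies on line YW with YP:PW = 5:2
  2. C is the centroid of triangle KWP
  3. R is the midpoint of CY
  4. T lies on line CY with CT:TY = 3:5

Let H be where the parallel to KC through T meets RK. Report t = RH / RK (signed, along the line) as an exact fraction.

t = 1/4

Work in coordinates with K = (0, 0), W = (1, 0), Y = (0, 1).
1. P lies on line YW with YP:PW = 5:2 ⇒ P = (5/7, 2/7)
2. C is the centroid of triangle KWP ⇒ C = (4/7, 2/21)
3. R is the midpoint of CY ⇒ R = (2/7, 23/42)
4. T lies on line CY with CT:TY = 3:5 ⇒ T = (5/14, 73/168)
through T parallel to KC: direction (4/7, 2/21); meets RK at H = (3/14, 23/56)
H = R + t·(K−R) with t = 1/4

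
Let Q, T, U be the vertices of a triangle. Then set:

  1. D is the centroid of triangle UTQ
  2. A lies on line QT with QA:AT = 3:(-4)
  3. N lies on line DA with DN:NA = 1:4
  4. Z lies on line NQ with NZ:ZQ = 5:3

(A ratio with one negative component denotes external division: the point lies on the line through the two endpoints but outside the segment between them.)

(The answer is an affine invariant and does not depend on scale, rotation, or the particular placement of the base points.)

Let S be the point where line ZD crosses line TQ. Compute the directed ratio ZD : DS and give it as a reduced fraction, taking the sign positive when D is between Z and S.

ZD:DS = -7/10

Set Q = (0, 0), T = (1, 0), U = (0, 1); any affine frame gives the same invariant.
1. D is the centroid of triangle UTQ ⇒ D = (1/3, 1/3)
2. A lies on line QT with QA:AT = 3:(-4) ⇒ A = (-3, 0)
3. N lies on line DA with DN:NA = 1:4 ⇒ N = (-1/3, 4/15)
4. Z lies on line NQ with NZ:ZQ = 5:3 ⇒ Z = (-1/8, 1/10)
line ZD meets TQ at S = (-9/28, 0)
D = Z + t·(S−Z) with t = -7/3, so ZD:DS = -7/3:10/3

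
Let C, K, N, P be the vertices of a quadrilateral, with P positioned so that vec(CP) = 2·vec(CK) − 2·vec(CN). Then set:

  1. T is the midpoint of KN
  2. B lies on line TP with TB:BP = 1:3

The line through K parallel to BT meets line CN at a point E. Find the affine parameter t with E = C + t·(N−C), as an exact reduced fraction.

Assign C = (0, 0), K = (1, 0), N = (0, 1), P = (2, -2) — the answer is frame-independent, so this choice is without loss of generality.
1. T is the midpoint of KN ⇒ T = (1/2, 1/2)
2. B lies on line TP with TB:BP = 1:3 ⇒ B = (7/8, -1/8)
through K parallel to BT: direction (-3/8, 5/8); meets CN at E = (0, 5/3)
E = C + t·(N−C) with t = 5/3

t = 5/3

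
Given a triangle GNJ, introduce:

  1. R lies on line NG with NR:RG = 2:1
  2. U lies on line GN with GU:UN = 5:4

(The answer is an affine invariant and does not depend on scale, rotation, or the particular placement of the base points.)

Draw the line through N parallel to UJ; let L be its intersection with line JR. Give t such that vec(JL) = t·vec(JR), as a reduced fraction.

Assign G = (0, 0), N = (1, 0), J = (0, 1) — the answer is frame-independent, so this choice is without loss of generality.
1. R lies on line NG with NR:RG = 2:1 ⇒ R = (1/3, 0)
2. U lies on line GN with GU:UN = 5:4 ⇒ U = (5/9, 0)
through N parallel to UJ: direction (-5/9, 1); meets JR at L = (-2/3, 3)
L = J + t·(R−J) with t = -2

t = -2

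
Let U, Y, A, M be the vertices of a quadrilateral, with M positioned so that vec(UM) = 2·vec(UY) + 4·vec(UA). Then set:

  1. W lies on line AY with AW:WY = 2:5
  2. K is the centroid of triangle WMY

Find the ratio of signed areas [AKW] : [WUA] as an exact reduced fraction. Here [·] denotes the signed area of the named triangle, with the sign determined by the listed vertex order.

Work in coordinates with U = (0, 0), Y = (1, 0), A = (0, 1), M = (2, 4).
1. W lies on line AY with AW:WY = 2:5 ⇒ W = (2/7, 5/7)
2. K is the centroid of triangle WMY ⇒ K = (23/21, 11/7)
2·[AKW] = -10/21, 2·[WUA] = -2/7
[AKW]:[WUA] = -10/21:-2/7 = 5/3

[AKW]:[WUA] = 5/3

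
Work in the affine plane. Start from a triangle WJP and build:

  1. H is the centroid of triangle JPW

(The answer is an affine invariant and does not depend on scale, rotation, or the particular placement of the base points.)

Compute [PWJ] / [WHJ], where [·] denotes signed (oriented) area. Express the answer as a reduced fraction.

Assign W = (0, 0), J = (1, 0), P = (0, 1) — the answer is frame-independent, so this choice is without loss of generality.
1. H is the centroid of triangle JPW ⇒ H = (1/3, 1/3)
2·[PWJ] = 1, 2·[WHJ] = -1/3
[PWJ]:[WHJ] = 1:-1/3 = -3

[PWJ]:[WHJ] = -3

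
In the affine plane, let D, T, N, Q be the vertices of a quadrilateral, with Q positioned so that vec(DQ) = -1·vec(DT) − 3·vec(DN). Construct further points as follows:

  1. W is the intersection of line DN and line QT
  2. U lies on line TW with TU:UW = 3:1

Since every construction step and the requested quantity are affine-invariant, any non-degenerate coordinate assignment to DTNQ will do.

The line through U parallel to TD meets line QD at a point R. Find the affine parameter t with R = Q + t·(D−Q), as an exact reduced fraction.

Work in coordinates with D = (0, 0), T = (1, 0), N = (0, 1), Q = (-1, -3).
1. W is the intersection of line DN and line QT ⇒ W = (0, -3/2)
2. U lies on line TW with TU:UW = 3:1 ⇒ U = (1/4, -9/8)
through U parallel to TD: direction (-1, 0); meets QD at R = (-3/8, -9/8)
R = Q + t·(D−Q) with t = 5/8

t = 5/8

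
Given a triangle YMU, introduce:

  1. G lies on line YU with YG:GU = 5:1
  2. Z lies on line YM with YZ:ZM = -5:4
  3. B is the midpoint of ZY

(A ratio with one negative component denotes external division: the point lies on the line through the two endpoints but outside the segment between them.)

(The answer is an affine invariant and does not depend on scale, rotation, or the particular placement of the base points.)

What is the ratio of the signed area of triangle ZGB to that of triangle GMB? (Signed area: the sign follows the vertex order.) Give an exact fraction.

Work in coordinates with Y = (0, 0), M = (1, 0), U = (0, 1).
1. G lies on line YU with YG:GU = 5:1 ⇒ G = (0, 5/6)
2. Z lies on line YM with YZ:ZM = -5:4 ⇒ Z = (5, 0)
3. B is the midpoint of ZY ⇒ B = (5/2, 0)
2·[ZGB] = 25/12, 2·[GMB] = 5/4
[ZGB]:[GMB] = 25/12:5/4 = 5/3

[ZGB]:[GMB] = 5/3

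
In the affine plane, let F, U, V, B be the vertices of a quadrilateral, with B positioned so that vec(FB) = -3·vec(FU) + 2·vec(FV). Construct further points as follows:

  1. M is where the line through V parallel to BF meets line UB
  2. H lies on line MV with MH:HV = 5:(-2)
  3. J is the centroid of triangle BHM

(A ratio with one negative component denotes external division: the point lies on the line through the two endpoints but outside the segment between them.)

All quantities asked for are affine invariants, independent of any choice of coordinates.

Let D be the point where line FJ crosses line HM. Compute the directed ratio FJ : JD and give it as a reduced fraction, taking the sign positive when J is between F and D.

Work in coordinates with F = (0, 0), U = (1, 0), V = (0, 1), B = (-3, 2).
1. M is where the line through V parallel to BF meets line UB ⇒ M = (3, -1)
2. H lies on line MV with MH:HV = 5:(-2) ⇒ H = (-2, 7/3)
3. J is the centroid of triangle BHM ⇒ J = (-2/3, 10/9)
line FJ meets HM at D = (-1, 5/3)
J = F + t·(D−F) with t = 2/3, so FJ:JD = 2/3:1/3

FJ:JD = 2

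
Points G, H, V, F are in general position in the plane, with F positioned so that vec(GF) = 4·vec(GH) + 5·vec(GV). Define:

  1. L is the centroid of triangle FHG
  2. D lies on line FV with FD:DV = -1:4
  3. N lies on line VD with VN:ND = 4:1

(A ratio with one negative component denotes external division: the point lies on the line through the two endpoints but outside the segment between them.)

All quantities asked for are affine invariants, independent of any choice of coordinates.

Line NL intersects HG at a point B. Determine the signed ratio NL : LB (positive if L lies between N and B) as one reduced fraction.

NL:LB = 54/25

Assign G = (0, 0), H = (1, 0), V = (0, 1), F = (4, 5) — the answer is frame-independent, so this choice is without loss of generality.
1. L is the centroid of triangle FHG ⇒ L = (5/3, 5/3)
2. D lies on line FV with FD:DV = -1:4 ⇒ D = (16/3, 19/3)
3. N lies on line VD with VN:ND = 4:1 ⇒ N = (64/15, 79/15)
line NL meets HG at B = (25/54, 0)
L = N + t·(B−N) with t = 54/79, so NL:LB = 54/79:25/79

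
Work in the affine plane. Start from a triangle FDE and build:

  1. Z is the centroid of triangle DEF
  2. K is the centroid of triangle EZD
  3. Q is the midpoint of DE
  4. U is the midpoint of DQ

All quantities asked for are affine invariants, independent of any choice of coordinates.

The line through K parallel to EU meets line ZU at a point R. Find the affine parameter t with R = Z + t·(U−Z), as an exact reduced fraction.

t = 2/3

Choose coordinates F = (0, 0), D = (1, 0), E = (0, 1).
1. Z is the centroid of triangle DEF ⇒ Z = (1/3, 1/3)
2. K is the centroid of triangle EZD ⇒ K = (4/9, 4/9)
3. Q is the midpoint of DE ⇒ Q = (1/2, 1/2)
4. U is the midpoint of DQ ⇒ U = (3/4, 1/4)
through K parallel to EU: direction (3/4, -3/4); meets ZU at R = (11/18, 5/18)
R = Z + t·(U−Z) with t = 2/3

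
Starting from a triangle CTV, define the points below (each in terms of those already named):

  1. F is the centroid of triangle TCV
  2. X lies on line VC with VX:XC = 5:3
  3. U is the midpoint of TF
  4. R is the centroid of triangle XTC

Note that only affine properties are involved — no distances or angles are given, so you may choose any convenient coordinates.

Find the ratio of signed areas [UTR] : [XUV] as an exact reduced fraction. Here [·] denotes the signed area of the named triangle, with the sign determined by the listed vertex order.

[UTR]:[XUV] = -1/6

Set C = (0, 0), T = (1, 0), V = (0, 1); any affine frame gives the same invariant.
1. F is the centroid of triangle TCV ⇒ F = (1/3, 1/3)
2. X lies on line VC with VX:XC = 5:3 ⇒ X = (0, 3/8)
3. U is the midpoint of TF ⇒ U = (2/3, 1/6)
4. R is the centroid of triangle XTC ⇒ R = (1/3, 1/8)
2·[UTR] = -5/72, 2·[XUV] = 5/12
[UTR]:[XUV] = -5/72:5/12 = -1/6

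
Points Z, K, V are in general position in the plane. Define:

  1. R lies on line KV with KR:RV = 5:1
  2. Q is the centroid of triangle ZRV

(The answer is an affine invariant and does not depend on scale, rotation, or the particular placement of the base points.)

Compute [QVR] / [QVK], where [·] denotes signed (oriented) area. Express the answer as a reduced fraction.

Set Z = (0, 0), K = (1, 0), V = (0, 1); any affine frame gives the same invariant.
1. R lies on line KV with KR:RV = 5:1 ⇒ R = (1/6, 5/6)
2. Q is the centroid of triangle ZRV ⇒ Q = (1/18, 11/18)
2·[QVR] = -1/18, 2·[QVK] = -1/3
[QVR]:[QVK] = -1/18:-1/3 = 1/6

[QVR]:[QVK] = 1/6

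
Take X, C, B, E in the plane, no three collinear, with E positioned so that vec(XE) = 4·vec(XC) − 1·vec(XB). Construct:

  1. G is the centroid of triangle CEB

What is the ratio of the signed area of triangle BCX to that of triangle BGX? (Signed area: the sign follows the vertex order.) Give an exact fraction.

[BCX]:[BGX] = 3/5

Choose coordinates X = (0, 0), C = (1, 0), B = (0, 1), E = (4, -1).
1. G is the centroid of triangle CEB ⇒ G = (5/3, 0)
2·[BCX] = -1, 2·[BGX] = -5/3
[BCX]:[BGX] = -1:-5/3 = 3/5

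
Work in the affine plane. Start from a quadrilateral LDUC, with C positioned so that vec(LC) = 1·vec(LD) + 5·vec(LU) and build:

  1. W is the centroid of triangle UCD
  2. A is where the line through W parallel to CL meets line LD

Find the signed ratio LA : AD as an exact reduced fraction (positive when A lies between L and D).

Set L = (0, 0), D = (1, 0), U = (0, 1), C = (1, 5); any affine frame gives the same invariant.
1. W is the centroid of triangle UCD ⇒ W = (2/3, 2)
2. A is where the line through W parallel to CL meets line LD ⇒ A = (4/15, 0)
A = L + t·(D−L) with t = 4/15, so LA:AD = t:(1−t) = 4/15:11/15

LA:AD = 4/11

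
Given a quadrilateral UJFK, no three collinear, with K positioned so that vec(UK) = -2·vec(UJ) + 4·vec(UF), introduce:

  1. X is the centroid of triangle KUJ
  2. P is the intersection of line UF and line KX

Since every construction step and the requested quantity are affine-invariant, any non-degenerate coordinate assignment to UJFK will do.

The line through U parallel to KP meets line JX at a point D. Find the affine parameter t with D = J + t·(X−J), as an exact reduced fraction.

t = 2

Set U = (0, 0), J = (1, 0), F = (0, 1), K = (-2, 4); any affine frame gives the same invariant.
1. X is the centroid of triangle KUJ ⇒ X = (-1/3, 4/3)
2. P is the intersection of line UF and line KX ⇒ P = (0, 4/5)
through U parallel to KP: direction (2, -16/5); meets JX at D = (-5/3, 8/3)
D = J + t·(X−J) with t = 2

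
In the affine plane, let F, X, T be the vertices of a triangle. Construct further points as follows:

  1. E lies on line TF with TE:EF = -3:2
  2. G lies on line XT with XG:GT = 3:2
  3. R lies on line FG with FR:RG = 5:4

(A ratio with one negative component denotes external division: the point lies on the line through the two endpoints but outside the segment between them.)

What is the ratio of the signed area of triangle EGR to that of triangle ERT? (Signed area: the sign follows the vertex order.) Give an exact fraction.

[EGR]:[ERT] = 8/15

Set F = (0, 0), X = (1, 0), T = (0, 1); any affine frame gives the same invariant.
1. E lies on line TF with TE:EF = -3:2 ⇒ E = (0, -2)
2. G lies on line XT with XG:GT = 3:2 ⇒ G = (2/5, 3/5)
3. R lies on line FG with FR:RG = 5:4 ⇒ R = (2/9, 1/3)
2·[EGR] = 16/45, 2·[ERT] = 2/3
[EGR]:[ERT] = 16/45:2/3 = 8/15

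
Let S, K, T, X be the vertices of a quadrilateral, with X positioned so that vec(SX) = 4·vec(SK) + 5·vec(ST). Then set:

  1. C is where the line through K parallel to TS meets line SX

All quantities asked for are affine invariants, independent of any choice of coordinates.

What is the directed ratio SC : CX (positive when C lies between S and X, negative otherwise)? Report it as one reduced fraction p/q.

Work in coordinates with S = (0, 0), K = (1, 0), T = (0, 1), X = (4, 5).
1. C is where the line through K parallel to TS meets line SX ⇒ C = (1, 5/4)
C = S + t·(X−S) with t = 1/4, so SC:CX = t:(1−t) = 1/4:3/4

SC:CX = 1/3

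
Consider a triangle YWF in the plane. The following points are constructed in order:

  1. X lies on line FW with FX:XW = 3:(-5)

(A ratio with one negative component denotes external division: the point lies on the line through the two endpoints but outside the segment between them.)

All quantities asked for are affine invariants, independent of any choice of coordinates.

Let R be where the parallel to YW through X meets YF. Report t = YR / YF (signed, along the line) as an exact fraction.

Work in coordinates with Y = (0, 0), W = (1, 0), F = (0, 1).
1. X lies on line FW with FX:XW = 3:(-5) ⇒ X = (-3/2, 5/2)
through X parallel to YW: direction (1, 0); meets YF at R = (0, 5/2)
R = Y + t·(F−Y) with t = 5/2

t = 5/2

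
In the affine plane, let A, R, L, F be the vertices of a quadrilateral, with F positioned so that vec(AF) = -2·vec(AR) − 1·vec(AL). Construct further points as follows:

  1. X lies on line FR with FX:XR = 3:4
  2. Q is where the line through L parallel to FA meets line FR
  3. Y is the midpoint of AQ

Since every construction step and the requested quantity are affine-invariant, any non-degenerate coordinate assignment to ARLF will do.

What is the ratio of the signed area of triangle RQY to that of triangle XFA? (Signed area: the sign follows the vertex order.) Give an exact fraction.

[RQY]:[XFA] = 7/2

Work in coordinates with A = (0, 0), R = (1, 0), L = (0, 1), F = (-2, -1).
1. X lies on line FR with FX:XR = 3:4 ⇒ X = (-5/7, -4/7)
2. Q is where the line through L parallel to FA meets line FR ⇒ Q = (-8, -3)
3. Y is the midpoint of AQ ⇒ Y = (-4, -3/2)
2·[RQY] = -3/2, 2·[XFA] = -3/7
[RQY]:[XFA] = -3/2:-3/7 = 7/2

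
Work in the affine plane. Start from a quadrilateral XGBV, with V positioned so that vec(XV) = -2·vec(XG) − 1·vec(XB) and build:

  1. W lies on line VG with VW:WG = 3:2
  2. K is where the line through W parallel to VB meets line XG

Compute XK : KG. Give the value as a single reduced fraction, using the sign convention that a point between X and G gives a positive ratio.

XK:KG = 1/4

Choose coordinates X = (0, 0), G = (1, 0), B = (0, 1), V = (-2, -1).
1. W lies on line VG with VW:WG = 3:2 ⇒ W = (-1/5, -2/5)
2. K is where the line through W parallel to VB meets line XG ⇒ K = (1/5, 0)
K = X + t·(G−X) with t = 1/5, so XK:KG = t:(1−t) = 1/5:4/5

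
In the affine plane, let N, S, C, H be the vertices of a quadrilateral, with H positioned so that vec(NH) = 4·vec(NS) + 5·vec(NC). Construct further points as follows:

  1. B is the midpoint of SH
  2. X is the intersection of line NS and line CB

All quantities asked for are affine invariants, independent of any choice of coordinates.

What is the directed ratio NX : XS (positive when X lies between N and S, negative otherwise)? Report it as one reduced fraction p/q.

Work in coordinates with N = (0, 0), S = (1, 0), C = (0, 1), H = (4, 5).
1. B is the midpoint of SH ⇒ B = (5/2, 5/2)
2. X is the intersection of line NS and line CB ⇒ X = (-5/3, 0)
X = N + t·(S−N) with t = -5/3, so NX:XS = t:(1−t) = -5/3:8/3

NX:XS = -5/8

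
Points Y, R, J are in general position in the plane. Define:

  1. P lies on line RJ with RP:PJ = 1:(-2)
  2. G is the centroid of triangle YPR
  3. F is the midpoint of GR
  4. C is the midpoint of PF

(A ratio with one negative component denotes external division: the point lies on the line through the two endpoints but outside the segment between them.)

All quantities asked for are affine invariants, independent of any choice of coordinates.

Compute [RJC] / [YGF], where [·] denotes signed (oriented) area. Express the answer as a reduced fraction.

[RJC]:[YGF] = 1/2

Choose coordinates Y = (0, 0), R = (1, 0), J = (0, 1).
1. P lies on line RJ with RP:PJ = 1:(-2) ⇒ P = (2, -1)
2. G is the centroid of triangle YPR ⇒ G = (1, -1/3)
3. F is the midpoint of GR ⇒ F = (1, -1/6)
4. C is the midpoint of PF ⇒ C = (3/2, -7/12)
2·[RJC] = 1/12, 2·[YGF] = 1/6
[RJC]:[YGF] = 1/12:1/6 = 1/2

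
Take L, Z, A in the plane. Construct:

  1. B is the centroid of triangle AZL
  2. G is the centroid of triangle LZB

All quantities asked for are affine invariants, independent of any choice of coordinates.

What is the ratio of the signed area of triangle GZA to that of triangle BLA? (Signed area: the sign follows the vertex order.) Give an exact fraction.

Assign L = (0, 0), Z = (1, 0), A = (0, 1) — the answer is frame-independent, so this choice is without loss of generality.
1. B is the centroid of triangle AZL ⇒ B = (1/3, 1/3)
2. G is the centroid of triangle LZB ⇒ G = (4/9, 1/9)
2·[GZA] = 4/9, 2·[BLA] = -1/3
[GZA]:[BLA] = 4/9:-1/3 = -4/3

[GZA]:[BLA] = -4/3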